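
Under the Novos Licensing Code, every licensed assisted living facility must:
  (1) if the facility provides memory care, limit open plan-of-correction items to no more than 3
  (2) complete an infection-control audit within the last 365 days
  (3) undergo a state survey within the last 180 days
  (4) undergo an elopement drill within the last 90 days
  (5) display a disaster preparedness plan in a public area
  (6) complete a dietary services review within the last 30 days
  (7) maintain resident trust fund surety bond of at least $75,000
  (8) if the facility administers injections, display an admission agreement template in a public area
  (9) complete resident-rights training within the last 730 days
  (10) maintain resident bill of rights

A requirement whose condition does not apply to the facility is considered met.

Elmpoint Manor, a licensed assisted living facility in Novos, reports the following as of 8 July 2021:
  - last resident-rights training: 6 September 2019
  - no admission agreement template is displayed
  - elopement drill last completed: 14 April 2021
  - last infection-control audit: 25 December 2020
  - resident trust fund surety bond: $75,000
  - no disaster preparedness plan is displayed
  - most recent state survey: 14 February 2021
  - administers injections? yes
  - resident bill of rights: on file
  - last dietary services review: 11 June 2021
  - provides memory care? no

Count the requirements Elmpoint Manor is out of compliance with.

2

1. condition 'provides memory care' does not hold → requirement n/a → met
2. infection-control audit 195 days ago vs limit 365 → met
3. state survey 144 days ago vs limit 180 → met
4. elopement drill 85 days ago vs limit 90 → met
5. disaster preparedness plan absent → not met
6. dietary services review 27 days ago vs limit 30 → met
7. resident trust fund surety bond $75,000 ≥ $75,000 → met
8. condition 'administers injections' holds; admission agreement template absent → not met
9. resident-rights training 671 days ago vs limit 730 → met
10. resident bill of rights present → met
Not met: 2 of 10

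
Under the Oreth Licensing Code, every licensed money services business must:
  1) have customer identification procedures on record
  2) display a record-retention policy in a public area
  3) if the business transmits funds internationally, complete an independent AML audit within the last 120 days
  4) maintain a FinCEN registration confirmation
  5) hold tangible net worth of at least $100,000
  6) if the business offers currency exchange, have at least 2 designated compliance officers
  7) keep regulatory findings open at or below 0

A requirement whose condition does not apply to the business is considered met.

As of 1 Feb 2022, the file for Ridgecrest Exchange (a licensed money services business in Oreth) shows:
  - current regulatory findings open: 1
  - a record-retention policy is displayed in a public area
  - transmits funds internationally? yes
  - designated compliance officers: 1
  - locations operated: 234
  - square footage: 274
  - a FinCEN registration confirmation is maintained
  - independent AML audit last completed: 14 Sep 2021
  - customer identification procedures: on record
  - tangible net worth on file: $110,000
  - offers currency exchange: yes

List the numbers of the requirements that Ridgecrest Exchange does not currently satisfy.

3, 6, 7

1. customer identification procedures present → met
2. record-retention policy present → met
3. condition 'transmits funds internationally' holds; independent AML audit 140 days ago vs limit 120 → not met
4. FinCEN registration confirmation present → met
5. tangible net worth $110,000 ≥ $100,000 → met
6. condition 'offers currency exchange' holds; designated compliance officers 1 < 2 → not met
7. regulatory findings open 1 > 0 → not met
Not met: 3, 6, 7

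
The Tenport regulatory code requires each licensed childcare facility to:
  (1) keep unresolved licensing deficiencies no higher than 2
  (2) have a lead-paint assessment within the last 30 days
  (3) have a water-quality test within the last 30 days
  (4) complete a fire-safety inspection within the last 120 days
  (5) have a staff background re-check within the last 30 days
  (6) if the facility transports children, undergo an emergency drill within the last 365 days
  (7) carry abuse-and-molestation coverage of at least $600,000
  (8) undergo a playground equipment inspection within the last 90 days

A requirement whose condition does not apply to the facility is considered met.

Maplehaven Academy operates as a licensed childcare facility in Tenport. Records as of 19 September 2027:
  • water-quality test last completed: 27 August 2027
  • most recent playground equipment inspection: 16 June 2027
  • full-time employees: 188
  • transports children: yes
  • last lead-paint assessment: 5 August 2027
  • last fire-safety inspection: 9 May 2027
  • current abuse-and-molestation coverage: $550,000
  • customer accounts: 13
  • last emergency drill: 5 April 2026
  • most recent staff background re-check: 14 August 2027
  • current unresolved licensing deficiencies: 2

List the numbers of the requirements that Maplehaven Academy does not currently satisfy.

2, 4, 5, 6, 7, 8

1. unresolved licensing deficiencies 2 ≤ 2 → met
2. lead-paint assessment 45 days ago vs limit 30 → not met
3. water-quality test 23 days ago vs limit 30 → met
4. fire-safety inspection 133 days ago vs limit 120 → not met
5. staff background re-check 36 days ago vs limit 30 → not met
6. condition 'transports children' holds; emergency drill 532 days ago vs limit 365 → not met
7. abuse-and-molestation coverage $550,000 < $600,000 → not met
8. playground equipment inspection 95 days ago vs limit 90 → not met
Not met: 2, 4, 5, 6, 7, 8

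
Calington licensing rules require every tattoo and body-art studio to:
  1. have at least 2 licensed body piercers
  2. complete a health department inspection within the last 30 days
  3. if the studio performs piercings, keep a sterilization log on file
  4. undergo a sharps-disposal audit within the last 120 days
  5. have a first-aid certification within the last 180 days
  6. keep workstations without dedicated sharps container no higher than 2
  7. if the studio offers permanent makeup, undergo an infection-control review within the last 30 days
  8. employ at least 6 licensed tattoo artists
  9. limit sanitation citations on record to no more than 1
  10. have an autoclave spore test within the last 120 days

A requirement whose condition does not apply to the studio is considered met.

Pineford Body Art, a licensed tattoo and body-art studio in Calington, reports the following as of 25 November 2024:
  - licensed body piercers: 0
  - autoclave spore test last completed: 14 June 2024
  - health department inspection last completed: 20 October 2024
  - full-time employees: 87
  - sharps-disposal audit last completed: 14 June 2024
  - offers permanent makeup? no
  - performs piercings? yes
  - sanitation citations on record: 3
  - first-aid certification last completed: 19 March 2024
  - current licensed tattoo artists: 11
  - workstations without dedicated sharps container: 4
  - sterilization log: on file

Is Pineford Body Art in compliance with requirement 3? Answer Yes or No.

3. condition 'performs piercings' holds; sterilization log present → met

Yes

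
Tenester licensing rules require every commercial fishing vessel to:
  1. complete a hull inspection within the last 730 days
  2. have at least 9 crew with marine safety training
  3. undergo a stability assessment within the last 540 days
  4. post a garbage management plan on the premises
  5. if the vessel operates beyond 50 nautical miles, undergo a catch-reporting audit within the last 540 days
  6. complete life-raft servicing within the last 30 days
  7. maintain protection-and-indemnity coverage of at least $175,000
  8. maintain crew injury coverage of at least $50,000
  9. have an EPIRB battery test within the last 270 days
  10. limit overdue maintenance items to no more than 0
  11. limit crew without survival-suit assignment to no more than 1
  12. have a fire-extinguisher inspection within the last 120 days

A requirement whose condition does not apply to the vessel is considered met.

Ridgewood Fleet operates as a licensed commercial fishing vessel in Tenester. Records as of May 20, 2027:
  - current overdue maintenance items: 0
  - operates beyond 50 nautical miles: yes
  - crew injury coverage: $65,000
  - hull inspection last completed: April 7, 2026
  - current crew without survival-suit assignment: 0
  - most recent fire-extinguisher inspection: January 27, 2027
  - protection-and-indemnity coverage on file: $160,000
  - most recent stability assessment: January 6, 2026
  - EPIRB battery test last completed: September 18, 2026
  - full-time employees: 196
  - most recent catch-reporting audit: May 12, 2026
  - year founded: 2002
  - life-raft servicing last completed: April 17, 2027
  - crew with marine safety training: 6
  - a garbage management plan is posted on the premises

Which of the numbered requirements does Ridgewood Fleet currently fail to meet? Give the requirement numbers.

1. hull inspection 408 days ago vs limit 730 → met
2. crew with marine safety training 6 < 9 → not met
3. stability assessment 499 days ago vs limit 540 → met
4. garbage management plan present → met
5. condition 'operates beyond 50 nautical miles' holds; catch-reporting audit 373 days ago vs limit 540 → met
6. life-raft servicing 33 days ago vs limit 30 → not met
7. protection-and-indemnity coverage $160,000 < $175,000 → not met
8. crew injury coverage $65,000 ≥ $50,000 → met
9. EPIRB battery test 244 days ago vs limit 270 → met
10. overdue maintenance items 0 ≤ 0 → met
11. crew without survival-suit assignment 0 ≤ 1 → met
12. fire-extinguisher inspection 113 days ago vs limit 120 → met
Not met: 2, 6, 7

2, 6, 7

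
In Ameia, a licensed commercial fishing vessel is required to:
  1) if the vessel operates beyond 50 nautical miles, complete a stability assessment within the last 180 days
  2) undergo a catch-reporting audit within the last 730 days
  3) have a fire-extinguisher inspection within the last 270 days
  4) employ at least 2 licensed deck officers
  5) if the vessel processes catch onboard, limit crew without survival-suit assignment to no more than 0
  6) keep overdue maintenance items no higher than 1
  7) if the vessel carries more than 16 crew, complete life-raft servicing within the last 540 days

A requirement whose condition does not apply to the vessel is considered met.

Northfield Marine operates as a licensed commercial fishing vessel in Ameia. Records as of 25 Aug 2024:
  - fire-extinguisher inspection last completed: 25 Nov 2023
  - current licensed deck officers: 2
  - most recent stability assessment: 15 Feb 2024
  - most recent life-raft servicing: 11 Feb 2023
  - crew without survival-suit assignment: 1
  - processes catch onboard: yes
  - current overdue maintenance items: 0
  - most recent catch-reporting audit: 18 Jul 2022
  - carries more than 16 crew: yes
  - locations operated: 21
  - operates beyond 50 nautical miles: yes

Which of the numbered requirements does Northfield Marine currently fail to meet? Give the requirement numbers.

1, 2, 3, 5, 7

1. condition 'operates beyond 50 nautical miles' holds; stability assessment 192 days ago vs limit 180 → not met
2. catch-reporting audit 769 days ago vs limit 730 → not met
3. fire-extinguisher inspection 274 days ago vs limit 270 → not met
4. licensed deck officers 2 ≥ 2 → met
5. condition 'processes catch onboard' holds; crew without survival-suit assignment 1 > 0 → not met
6. overdue maintenance items 0 ≤ 1 → met
7. condition 'carries more than 16 crew' holds; life-raft servicing 561 days ago vs limit 540 → not met
Not met: 1, 2, 3, 5, 7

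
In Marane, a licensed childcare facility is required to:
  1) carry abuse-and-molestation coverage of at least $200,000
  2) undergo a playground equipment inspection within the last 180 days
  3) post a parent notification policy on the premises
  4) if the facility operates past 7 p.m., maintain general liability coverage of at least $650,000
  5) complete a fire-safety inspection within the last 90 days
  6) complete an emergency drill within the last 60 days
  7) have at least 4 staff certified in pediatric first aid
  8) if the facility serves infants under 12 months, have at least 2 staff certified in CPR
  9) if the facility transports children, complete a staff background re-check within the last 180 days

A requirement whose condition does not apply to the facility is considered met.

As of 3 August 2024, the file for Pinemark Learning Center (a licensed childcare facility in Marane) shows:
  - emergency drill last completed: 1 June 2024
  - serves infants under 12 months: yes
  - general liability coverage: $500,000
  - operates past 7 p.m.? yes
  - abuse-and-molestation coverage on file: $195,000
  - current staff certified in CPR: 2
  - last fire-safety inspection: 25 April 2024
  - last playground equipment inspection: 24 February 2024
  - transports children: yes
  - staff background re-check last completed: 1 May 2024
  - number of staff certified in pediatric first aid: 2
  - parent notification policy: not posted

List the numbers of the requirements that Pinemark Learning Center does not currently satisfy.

1. abuse-and-molestation coverage $195,000 < $200,000 → not met
2. playground equipment inspection 161 days ago vs limit 180 → met
3. parent notification policy absent → not met
4. condition 'operates past 7 p.m.' holds; general liability coverage $500,000 < $650,000 → not met
5. fire-safety inspection 100 days ago vs limit 90 → not met
6. emergency drill 63 days ago vs limit 60 → not met
7. staff certified in pediatric first aid 2 < 4 → not met
8. condition 'serves infants under 12 months' holds; staff certified in CPR 2 ≥ 2 → met
9. condition 'transports children' holds; staff background re-check 94 days ago vs limit 180 → met
Not met: 1, 3, 4, 5, 6, 7

1, 3, 4, 5, 6, 7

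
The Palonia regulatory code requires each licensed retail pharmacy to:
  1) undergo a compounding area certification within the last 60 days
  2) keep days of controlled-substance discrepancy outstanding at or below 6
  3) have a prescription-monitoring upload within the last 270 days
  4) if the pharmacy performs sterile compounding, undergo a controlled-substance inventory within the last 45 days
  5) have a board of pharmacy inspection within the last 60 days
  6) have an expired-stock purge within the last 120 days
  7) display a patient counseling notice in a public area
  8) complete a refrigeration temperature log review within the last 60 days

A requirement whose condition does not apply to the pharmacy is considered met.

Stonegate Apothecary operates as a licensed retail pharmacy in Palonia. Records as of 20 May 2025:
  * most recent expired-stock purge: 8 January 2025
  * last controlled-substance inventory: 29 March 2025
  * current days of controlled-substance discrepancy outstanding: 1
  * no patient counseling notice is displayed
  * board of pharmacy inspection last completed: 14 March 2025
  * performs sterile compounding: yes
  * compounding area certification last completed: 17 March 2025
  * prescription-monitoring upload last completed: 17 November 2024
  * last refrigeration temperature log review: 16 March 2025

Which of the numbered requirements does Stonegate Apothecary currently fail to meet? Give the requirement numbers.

1. compounding area certification 64 days ago vs limit 60 → not met
2. days of controlled-substance discrepancy outstanding 1 ≤ 6 → met
3. prescription-monitoring upload 184 days ago vs limit 270 → met
4. condition 'performs sterile compounding' holds; controlled-substance inventory 52 days ago vs limit 45 → not met
5. board of pharmacy inspection 67 days ago vs limit 60 → not met
6. expired-stock purge 132 days ago vs limit 120 → not met
7. patient counseling notice absent → not met
8. refrigeration temperature log review 65 days ago vs limit 60 → not met
Not met: 1, 4, 5, 6, 7, 8

1, 4, 5, 6, 7, 8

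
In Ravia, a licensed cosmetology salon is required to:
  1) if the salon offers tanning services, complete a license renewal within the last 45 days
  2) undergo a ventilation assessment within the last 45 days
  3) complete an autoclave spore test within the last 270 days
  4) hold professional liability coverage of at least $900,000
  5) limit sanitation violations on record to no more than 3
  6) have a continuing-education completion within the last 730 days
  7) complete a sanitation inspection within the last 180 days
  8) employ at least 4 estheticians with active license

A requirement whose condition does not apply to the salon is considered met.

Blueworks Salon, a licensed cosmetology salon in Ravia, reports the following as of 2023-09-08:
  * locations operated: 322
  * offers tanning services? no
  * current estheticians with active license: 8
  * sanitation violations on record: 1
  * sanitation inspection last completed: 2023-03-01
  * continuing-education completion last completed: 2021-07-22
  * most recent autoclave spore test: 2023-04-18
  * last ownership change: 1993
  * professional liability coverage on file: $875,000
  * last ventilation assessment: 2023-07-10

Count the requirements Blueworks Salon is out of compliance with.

1. condition 'offers tanning services' does not hold → requirement n/a → met
2. ventilation assessment 60 days ago vs limit 45 → not met
3. autoclave spore test 143 days ago vs limit 270 → met
4. professional liability coverage $875,000 < $900,000 → not met
5. sanitation violations on record 1 ≤ 3 → met
6. continuing-education completion 778 days ago vs limit 730 → not met
7. sanitation inspection 191 days ago vs limit 180 → not met
8. estheticians with active license 8 ≥ 4 → met
Not met: 4 of 8

4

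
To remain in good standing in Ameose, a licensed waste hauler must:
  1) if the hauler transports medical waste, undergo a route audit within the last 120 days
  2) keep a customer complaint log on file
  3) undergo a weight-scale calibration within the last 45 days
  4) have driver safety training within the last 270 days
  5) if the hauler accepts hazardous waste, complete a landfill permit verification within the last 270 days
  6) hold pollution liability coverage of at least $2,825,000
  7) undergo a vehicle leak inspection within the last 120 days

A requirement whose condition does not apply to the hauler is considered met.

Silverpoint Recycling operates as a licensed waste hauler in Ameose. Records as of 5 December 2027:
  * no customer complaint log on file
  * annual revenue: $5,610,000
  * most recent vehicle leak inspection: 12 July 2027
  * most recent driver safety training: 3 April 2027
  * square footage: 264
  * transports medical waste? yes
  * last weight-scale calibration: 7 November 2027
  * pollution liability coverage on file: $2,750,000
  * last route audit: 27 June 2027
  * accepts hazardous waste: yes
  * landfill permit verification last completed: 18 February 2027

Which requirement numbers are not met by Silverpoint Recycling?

1. condition 'transports medical waste' holds; route audit 161 days ago vs limit 120 → not met
2. customer complaint log absent → not met
3. weight-scale calibration 28 days ago vs limit 45 → met
4. driver safety training 246 days ago vs limit 270 → met
5. condition 'accepts hazardous waste' holds; landfill permit verification 290 days ago vs limit 270 → not met
6. pollution liability coverage $2,750,000 < $2,825,000 → not met
7. vehicle leak inspection 146 days ago vs limit 120 → not met
Not met: 1, 2, 5, 6, 7

1, 2, 5, 6, 7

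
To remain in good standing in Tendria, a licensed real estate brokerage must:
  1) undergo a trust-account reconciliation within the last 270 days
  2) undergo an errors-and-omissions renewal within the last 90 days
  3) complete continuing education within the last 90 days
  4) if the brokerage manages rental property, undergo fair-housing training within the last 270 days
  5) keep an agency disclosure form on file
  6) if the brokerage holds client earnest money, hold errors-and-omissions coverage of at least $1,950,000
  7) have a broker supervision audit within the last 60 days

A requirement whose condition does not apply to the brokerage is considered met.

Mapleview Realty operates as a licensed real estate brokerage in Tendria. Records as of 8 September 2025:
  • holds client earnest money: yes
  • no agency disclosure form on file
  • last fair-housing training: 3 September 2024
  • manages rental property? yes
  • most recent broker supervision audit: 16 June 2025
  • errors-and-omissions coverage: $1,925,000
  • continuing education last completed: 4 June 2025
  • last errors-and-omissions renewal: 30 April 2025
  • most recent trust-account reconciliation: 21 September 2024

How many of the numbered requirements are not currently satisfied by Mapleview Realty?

1. trust-account reconciliation 352 days ago vs limit 270 → not met
2. errors-and-omissions renewal 131 days ago vs limit 90 → not met
3. continuing education 96 days ago vs limit 90 → not met
4. condition 'manages rental property' holds; fair-housing training 370 days ago vs limit 270 → not met
5. agency disclosure form absent → not met
6. condition 'holds client earnest money' holds; errors-and-omissions coverage $1,925,000 < $1,950,000 → not met
7. broker supervision audit 84 days ago vs limit 60 → not met
Not met: 7 of 7

7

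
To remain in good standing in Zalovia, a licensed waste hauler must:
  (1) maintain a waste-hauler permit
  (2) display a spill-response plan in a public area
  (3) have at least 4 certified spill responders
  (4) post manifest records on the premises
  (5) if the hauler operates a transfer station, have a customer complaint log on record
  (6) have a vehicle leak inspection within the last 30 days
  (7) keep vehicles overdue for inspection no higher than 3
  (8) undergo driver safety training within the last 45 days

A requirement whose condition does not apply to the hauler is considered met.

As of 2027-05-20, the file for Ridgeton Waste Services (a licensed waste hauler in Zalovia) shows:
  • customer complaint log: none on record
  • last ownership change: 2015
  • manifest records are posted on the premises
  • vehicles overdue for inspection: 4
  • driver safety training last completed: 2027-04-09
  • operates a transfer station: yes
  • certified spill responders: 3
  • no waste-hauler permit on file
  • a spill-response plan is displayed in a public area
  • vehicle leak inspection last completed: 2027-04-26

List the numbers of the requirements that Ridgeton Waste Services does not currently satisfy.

1, 3, 5, 7

1. waste-hauler permit absent → not met
2. spill-response plan present → met
3. certified spill responders 3 < 4 → not met
4. manifest records present → met
5. condition 'operates a transfer station' holds; customer complaint log absent → not met
6. vehicle leak inspection 24 days ago vs limit 30 → met
7. vehicles overdue for inspection 4 > 3 → not met
8. driver safety training 41 days ago vs limit 45 → met
Not met: 1, 3, 5, 7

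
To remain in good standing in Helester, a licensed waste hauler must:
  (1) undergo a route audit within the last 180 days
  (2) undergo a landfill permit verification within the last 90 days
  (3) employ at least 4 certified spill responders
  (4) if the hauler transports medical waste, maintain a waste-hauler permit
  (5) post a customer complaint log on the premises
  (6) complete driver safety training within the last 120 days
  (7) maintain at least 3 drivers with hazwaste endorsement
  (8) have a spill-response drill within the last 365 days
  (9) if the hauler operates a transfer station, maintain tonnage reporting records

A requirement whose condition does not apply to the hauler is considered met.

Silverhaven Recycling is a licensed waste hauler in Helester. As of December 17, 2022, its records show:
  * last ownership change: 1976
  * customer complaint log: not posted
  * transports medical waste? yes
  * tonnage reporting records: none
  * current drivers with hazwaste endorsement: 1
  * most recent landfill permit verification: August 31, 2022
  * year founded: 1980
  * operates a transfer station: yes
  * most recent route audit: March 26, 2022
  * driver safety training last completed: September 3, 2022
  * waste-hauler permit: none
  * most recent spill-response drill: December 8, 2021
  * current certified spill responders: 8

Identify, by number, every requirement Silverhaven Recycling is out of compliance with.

1, 2, 4, 5, 7, 8, 9

1. route audit 266 days ago vs limit 180 → not met
2. landfill permit verification 108 days ago vs limit 90 → not met
3. certified spill responders 8 ≥ 4 → met
4. condition 'transports medical waste' holds; waste-hauler permit absent → not met
5. customer complaint log absent → not met
6. driver safety training 105 days ago vs limit 120 → met
7. drivers with hazwaste endorsement 1 < 3 → not met
8. spill-response drill 374 days ago vs limit 365 → not met
9. condition 'operates a transfer station' holds; tonnage reporting records absent → not met
Not met: 1, 2, 4, 5, 7, 8, 9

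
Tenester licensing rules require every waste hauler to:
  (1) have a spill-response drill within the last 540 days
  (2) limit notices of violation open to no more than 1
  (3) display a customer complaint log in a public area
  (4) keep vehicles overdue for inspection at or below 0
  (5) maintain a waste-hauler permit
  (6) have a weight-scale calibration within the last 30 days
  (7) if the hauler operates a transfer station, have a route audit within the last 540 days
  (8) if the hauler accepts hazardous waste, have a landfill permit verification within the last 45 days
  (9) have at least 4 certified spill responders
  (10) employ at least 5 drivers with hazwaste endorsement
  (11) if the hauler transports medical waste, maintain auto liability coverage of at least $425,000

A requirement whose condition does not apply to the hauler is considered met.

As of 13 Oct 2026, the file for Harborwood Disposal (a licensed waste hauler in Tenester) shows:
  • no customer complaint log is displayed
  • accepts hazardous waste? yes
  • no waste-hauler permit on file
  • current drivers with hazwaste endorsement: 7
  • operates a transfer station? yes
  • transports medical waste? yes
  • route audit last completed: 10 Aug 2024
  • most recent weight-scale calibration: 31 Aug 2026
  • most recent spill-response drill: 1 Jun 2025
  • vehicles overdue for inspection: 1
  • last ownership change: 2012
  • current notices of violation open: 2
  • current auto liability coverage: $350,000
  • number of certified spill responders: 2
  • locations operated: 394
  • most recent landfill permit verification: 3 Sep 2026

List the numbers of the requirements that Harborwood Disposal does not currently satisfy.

1. spill-response drill 499 days ago vs limit 540 → met
2. notices of violation open 2 > 1 → not met
3. customer complaint log absent → not met
4. vehicles overdue for inspection 1 > 0 → not met
5. waste-hauler permit absent → not met
6. weight-scale calibration 43 days ago vs limit 30 → not met
7. condition 'operates a transfer station' holds; route audit 794 days ago vs limit 540 → not met
8. condition 'accepts hazardous waste' holds; landfill permit verification 40 days ago vs limit 45 → met
9. certified spill responders 2 < 4 → not met
10. drivers with hazwaste endorsement 7 ≥ 5 → met
11. condition 'transports medical waste' holds; auto liability coverage $350,000 < $425,000 → not met
Not met: 2, 3, 4, 5, 6, 7, 9, 11

2, 3, 4, 5, 6, 7, 9, 11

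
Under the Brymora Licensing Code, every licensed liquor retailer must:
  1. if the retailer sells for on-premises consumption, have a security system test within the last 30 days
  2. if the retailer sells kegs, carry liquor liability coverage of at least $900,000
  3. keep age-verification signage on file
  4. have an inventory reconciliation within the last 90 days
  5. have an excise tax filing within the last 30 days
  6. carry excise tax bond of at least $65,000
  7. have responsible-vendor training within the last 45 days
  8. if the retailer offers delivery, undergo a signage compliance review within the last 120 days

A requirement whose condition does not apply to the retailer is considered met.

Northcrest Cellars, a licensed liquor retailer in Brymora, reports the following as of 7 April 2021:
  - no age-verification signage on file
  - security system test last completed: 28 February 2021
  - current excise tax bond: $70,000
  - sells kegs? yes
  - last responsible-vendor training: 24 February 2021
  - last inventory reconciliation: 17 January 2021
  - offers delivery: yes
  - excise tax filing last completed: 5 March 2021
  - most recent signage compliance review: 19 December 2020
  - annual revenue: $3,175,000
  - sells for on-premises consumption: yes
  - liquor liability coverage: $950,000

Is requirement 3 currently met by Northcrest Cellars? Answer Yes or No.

No

3. age-verification signage absent → not met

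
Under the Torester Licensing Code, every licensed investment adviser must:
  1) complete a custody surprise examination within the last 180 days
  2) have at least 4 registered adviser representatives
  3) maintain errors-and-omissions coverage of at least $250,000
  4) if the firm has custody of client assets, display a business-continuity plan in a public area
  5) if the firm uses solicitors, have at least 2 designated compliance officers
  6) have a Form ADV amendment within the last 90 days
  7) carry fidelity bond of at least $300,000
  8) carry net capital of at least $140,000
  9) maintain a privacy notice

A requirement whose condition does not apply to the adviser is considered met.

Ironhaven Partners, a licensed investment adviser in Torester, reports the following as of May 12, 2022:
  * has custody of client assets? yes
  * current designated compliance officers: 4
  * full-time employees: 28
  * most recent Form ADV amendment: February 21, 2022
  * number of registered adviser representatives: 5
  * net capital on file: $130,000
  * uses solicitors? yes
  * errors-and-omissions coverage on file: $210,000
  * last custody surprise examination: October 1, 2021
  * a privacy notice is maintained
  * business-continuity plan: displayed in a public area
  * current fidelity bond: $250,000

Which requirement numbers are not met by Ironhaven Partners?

1. custody surprise examination 223 days ago vs limit 180 → not met
2. registered adviser representatives 5 ≥ 4 → met
3. errors-and-omissions coverage $210,000 < $250,000 → not met
4. condition 'has custody of client assets' holds; business-continuity plan present → met
5. condition 'uses solicitors' holds; designated compliance officers 4 ≥ 2 → met
6. Form ADV amendment 80 days ago vs limit 90 → met
7. fidelity bond $250,000 < $300,000 → not met
8. net capital $130,000 < $140,000 → not met
9. privacy notice present → met
Not met: 1, 3, 7, 8

1, 3, 7, 8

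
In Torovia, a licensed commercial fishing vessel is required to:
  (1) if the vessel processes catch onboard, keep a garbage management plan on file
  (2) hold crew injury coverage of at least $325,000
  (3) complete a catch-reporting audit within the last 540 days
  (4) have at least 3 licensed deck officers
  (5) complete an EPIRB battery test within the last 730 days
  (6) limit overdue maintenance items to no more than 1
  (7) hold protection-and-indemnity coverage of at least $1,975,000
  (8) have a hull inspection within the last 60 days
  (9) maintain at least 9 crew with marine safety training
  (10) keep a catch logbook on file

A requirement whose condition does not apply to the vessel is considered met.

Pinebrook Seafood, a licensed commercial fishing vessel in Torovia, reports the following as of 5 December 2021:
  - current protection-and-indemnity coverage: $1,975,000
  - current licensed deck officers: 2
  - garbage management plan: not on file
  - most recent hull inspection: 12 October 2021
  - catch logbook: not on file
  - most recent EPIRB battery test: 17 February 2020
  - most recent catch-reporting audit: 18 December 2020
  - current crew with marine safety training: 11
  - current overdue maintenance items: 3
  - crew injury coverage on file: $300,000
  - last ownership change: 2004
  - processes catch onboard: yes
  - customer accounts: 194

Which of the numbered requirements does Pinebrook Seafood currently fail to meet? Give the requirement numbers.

1. condition 'processes catch onboard' holds; garbage management plan absent → not met
2. crew injury coverage $300,000 < $325,000 → not met
3. catch-reporting audit 352 days ago vs limit 540 → met
4. licensed deck officers 2 < 3 → not met
5. EPIRB battery test 657 days ago vs limit 730 → met
6. overdue maintenance items 3 > 1 → not met
7. protection-and-indemnity coverage $1,975,000 ≥ $1,975,000 → met
8. hull inspection 54 days ago vs limit 60 → met
9. crew with marine safety training 11 ≥ 9 → met
10. catch logbook absent → not met
Not met: 1, 2, 4, 6, 10

1, 2, 4, 6, 10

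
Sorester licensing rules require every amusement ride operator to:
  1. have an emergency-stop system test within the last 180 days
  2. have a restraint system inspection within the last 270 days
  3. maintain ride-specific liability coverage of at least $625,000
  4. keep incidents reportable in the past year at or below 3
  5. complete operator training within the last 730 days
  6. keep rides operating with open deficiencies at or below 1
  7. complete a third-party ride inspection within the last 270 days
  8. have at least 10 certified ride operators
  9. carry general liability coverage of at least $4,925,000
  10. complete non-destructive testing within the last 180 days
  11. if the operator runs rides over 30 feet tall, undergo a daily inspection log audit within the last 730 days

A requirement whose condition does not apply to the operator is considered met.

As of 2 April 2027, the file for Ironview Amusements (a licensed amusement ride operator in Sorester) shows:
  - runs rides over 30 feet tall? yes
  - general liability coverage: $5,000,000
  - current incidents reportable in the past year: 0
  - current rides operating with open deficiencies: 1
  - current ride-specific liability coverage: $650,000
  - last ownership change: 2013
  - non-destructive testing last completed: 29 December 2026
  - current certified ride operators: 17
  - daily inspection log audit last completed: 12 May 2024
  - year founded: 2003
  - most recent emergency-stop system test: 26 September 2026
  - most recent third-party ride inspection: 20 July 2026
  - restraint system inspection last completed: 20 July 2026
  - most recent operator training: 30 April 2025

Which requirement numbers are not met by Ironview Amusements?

1. emergency-stop system test 188 days ago vs limit 180 → not met
2. restraint system inspection 256 days ago vs limit 270 → met
3. ride-specific liability coverage $650,000 ≥ $625,000 → met
4. incidents reportable in the past year 0 ≤ 3 → met
5. operator training 702 days ago vs limit 730 → met
6. rides operating with open deficiencies 1 ≤ 1 → met
7. third-party ride inspection 256 days ago vs limit 270 → met
8. certified ride operators 17 ≥ 10 → met
9. general liability coverage $5,000,000 ≥ $4,925,000 → met
10. non-destructive testing 94 days ago vs limit 180 → met
11. condition 'runs rides over 30 feet tall' holds; daily inspection log audit 1055 days ago vs limit 730 → not met
Not met: 1, 11

1, 11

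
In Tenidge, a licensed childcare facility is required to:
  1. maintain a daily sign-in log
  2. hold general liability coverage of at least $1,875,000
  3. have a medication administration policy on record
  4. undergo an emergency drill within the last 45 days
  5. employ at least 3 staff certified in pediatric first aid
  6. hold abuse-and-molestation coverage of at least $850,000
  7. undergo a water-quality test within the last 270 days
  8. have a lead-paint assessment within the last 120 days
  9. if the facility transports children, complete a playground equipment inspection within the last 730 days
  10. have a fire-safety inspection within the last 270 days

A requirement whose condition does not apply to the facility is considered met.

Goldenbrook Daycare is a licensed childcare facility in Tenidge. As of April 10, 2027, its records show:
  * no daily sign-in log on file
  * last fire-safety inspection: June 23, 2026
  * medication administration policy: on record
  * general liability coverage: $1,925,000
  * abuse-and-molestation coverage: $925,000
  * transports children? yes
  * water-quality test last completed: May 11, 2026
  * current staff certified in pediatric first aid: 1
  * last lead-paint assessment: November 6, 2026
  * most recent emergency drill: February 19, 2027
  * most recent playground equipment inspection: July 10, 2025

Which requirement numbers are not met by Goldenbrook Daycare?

1. daily sign-in log absent → not met
2. general liability coverage $1,925,000 ≥ $1,875,000 → met
3. medication administration policy present → met
4. emergency drill 50 days ago vs limit 45 → not met
5. staff certified in pediatric first aid 1 < 3 → not met
6. abuse-and-molestation coverage $925,000 ≥ $850,000 → met
7. water-quality test 334 days ago vs limit 270 → not met
8. lead-paint assessment 155 days ago vs limit 120 → not met
9. condition 'transports children' holds; playground equipment inspection 639 days ago vs limit 730 → met
10. fire-safety inspection 291 days ago vs limit 270 → not met
Not met: 1, 4, 5, 7, 8, 10

1, 4, 5, 7, 8, 10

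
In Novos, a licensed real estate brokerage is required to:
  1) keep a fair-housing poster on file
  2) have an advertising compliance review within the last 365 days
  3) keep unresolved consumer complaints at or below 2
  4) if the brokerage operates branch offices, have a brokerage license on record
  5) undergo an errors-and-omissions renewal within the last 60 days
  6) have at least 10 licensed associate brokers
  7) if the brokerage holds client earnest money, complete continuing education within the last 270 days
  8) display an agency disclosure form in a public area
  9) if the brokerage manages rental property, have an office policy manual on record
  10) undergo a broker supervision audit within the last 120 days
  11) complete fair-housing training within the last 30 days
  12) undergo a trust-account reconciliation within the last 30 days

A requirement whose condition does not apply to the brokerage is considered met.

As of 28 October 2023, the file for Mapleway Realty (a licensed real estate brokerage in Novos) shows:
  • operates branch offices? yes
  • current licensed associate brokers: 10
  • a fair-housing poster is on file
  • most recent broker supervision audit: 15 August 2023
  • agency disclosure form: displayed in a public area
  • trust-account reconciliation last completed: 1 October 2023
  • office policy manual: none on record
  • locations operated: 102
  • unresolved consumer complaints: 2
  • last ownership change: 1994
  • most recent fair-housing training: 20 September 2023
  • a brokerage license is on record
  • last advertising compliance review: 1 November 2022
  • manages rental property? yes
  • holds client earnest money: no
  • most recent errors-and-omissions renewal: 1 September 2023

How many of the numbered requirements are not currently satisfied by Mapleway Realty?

2

1. fair-housing poster present → met
2. advertising compliance review 361 days ago vs limit 365 → met
3. unresolved consumer complaints 2 ≤ 2 → met
4. condition 'operates branch offices' holds; brokerage license present → met
5. errors-and-omissions renewal 57 days ago vs limit 60 → met
6. licensed associate brokers 10 ≥ 10 → met
7. condition 'holds client earnest money' does not hold → requirement n/a → met
8. agency disclosure form present → met
9. condition 'manages rental property' holds; office policy manual absent → not met
10. broker supervision audit 74 days ago vs limit 120 → met
11. fair-housing training 38 days ago vs limit 30 → not met
12. trust-account reconciliation 27 days ago vs limit 30 → met
Not met: 2 of 12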